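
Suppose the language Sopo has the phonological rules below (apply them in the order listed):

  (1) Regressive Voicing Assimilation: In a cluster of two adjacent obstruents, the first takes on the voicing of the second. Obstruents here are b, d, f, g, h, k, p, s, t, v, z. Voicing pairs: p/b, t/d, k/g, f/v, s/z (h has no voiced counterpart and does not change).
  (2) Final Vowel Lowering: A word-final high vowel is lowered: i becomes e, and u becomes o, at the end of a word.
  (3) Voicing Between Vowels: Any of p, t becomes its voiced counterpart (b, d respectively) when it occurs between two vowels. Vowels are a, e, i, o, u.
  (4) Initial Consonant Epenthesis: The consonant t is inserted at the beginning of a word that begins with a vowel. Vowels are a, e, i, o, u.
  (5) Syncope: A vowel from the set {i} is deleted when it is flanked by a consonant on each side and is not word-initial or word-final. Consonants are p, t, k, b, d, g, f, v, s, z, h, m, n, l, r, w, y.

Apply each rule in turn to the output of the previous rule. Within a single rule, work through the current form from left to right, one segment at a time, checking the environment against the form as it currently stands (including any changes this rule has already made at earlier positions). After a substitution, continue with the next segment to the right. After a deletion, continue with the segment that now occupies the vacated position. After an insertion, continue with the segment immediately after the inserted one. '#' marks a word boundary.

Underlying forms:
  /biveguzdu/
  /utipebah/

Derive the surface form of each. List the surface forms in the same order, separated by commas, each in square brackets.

/biveguzdu/:
  (1) Regressive Voicing Assimilation: no change — [biveguzdu]
  (2) Final Vowel Lowering: [biveguzdu] → [biveguzdo]
  (3) Voicing Between Vowels: no change — [biveguzdo]
  (4) Initial Consonant Epenthesis: no change — [biveguzdo]
  (5) Syncope: [biveguzdo] → [bveguzdo]
/utipebah/:
  (1) Regressive Voicing Assimilation: no change — [utipebah]
  (2) Final Vowel Lowering: no change — [utipebah]
  (3) Voicing Between Vowels: [utipebah] → [udibebah]
  (4) Initial Consonant Epenthesis: [udibebah] → [tudibebah]
  (5) Syncope: [tudibebah] → [tudbebah]

[bveguzdo], [tudbebah]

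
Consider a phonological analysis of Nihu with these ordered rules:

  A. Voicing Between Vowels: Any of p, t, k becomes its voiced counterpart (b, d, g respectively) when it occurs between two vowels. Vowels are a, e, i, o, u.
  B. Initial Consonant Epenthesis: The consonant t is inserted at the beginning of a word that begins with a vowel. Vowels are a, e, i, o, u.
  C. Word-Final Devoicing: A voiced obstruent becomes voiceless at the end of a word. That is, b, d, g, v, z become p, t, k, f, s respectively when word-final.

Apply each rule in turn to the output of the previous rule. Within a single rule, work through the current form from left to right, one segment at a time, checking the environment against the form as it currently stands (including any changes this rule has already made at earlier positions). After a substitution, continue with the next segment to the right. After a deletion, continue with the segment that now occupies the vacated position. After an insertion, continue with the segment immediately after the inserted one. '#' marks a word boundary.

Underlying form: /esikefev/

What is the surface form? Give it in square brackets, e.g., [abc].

A Voicing Between Vowels: [esikefev] → [esigefev]
B Initial Consonant Epenthesis: [esigefev] → [tesigefev]
C Word-Final Devoicing: [tesigefev] → [tesigefef]

[tesigefef]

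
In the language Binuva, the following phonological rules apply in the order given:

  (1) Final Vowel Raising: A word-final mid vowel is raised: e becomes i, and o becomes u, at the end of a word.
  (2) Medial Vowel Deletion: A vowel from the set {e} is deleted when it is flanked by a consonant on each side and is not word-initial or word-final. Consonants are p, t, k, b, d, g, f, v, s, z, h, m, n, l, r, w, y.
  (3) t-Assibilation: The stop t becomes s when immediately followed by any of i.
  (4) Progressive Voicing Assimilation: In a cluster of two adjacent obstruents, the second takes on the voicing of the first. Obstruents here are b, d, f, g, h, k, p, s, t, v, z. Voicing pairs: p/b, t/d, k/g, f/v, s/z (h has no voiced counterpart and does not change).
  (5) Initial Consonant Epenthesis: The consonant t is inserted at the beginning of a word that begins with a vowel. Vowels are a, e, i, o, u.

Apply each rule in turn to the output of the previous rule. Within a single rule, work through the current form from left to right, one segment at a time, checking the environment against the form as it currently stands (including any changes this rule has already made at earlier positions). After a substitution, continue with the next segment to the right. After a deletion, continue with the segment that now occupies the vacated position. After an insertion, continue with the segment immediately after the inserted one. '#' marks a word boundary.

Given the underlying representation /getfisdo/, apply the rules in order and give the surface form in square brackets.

(1) Final Vowel Raising: [getfisdo] → [getfisdu]
(2) Medial Vowel Deletion: [getfisdu] → [gtfisdu]
(3) t-Assibilation: no change — [gtfisdu]
(4) Progressive Voicing Assimilation: [gtfisdu] → [gdvistu]
(5) Initial Consonant Epenthesis: no change — [gdvistu]

[gdvistu]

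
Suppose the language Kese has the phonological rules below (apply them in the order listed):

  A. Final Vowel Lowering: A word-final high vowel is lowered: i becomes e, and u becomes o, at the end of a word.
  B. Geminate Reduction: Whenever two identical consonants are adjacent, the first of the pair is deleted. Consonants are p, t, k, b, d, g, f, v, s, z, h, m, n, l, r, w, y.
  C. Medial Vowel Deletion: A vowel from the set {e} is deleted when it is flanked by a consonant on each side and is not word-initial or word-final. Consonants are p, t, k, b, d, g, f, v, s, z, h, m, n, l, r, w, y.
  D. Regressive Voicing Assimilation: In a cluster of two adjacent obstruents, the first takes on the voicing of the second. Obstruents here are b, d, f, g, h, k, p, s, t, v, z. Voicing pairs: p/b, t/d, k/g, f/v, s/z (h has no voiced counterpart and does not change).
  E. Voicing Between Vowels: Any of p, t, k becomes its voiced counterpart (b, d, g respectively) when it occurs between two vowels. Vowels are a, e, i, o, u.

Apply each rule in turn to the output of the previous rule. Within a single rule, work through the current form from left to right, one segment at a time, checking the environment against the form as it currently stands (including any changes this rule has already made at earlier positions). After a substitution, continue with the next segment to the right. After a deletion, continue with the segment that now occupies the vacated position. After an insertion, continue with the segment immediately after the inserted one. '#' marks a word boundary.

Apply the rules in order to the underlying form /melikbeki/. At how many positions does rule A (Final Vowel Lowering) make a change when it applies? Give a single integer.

A Final Vowel Lowering: [melikbeki] → [melikbeke]
B Geminate Reduction: no change — [melikbeke]
C Medial Vowel Deletion: [melikbeke] → [mlikbke]
D Regressive Voicing Assimilation: [mlikbke] → [mligpke]
E Voicing Between Vowels: no change — [mligpke]
Rule A changed 1 position(s).

1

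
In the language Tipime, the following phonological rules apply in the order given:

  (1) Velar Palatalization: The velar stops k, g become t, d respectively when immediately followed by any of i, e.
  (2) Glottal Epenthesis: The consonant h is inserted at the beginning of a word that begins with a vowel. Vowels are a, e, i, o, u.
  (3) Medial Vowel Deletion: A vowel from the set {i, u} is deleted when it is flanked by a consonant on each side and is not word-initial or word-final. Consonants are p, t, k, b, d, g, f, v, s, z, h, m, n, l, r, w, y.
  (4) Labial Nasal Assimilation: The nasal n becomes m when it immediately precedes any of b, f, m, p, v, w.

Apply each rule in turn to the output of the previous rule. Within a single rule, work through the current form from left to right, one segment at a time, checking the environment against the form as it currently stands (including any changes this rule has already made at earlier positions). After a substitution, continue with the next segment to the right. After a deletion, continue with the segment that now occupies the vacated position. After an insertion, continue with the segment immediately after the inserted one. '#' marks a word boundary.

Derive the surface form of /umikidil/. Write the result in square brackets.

[hmtdl]

(1) Velar Palatalization: [umikidil] → [umitidil]
(2) Glottal Epenthesis: [umitidil] → [humitidil]
(3) Medial Vowel Deletion: [humitidil] → [hmtdl]
(4) Labial Nasal Assimilation: no change — [hmtdl]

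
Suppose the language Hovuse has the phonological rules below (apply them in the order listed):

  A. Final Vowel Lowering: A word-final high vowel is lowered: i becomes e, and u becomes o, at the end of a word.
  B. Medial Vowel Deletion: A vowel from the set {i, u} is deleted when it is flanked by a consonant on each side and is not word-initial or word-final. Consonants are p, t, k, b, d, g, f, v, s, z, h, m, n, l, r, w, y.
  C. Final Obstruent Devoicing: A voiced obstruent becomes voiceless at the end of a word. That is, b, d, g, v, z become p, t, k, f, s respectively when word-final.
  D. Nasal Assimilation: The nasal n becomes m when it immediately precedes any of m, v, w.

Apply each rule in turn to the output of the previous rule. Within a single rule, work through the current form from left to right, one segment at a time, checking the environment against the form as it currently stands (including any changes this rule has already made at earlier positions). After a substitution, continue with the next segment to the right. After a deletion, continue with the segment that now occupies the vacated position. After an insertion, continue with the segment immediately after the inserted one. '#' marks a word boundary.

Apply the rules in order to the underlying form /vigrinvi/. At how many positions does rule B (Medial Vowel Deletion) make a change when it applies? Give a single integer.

2

A Final Vowel Lowering: [vigrinvi] → [vigrinve]
B Medial Vowel Deletion: [vigrinve] → [vgrnve]
C Final Obstruent Devoicing: no change — [vgrnve]
D Nasal Assimilation: [vgrnve] → [vgrmve]
Rule B changed 2 position(s).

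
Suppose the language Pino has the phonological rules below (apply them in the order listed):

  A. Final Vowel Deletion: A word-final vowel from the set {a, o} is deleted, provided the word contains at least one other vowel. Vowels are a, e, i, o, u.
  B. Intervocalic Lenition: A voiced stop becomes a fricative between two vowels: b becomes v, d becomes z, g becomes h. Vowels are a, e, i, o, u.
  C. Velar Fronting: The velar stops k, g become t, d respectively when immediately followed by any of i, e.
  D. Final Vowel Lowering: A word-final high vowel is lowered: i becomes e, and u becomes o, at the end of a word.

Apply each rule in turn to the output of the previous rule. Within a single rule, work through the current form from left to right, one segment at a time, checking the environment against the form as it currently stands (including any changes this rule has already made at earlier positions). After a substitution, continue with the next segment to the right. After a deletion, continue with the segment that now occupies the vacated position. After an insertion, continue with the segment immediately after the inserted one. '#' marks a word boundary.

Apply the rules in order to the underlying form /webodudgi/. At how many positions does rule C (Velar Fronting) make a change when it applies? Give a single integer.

1

A Final Vowel Deletion: no change — [webodudgi]
B Intervocalic Lenition: [webodudgi] → [wevozudgi]
C Velar Fronting: [wevozudgi] → [wevozuddi]
D Final Vowel Lowering: [wevozuddi] → [wevozudde]
Rule C changed 1 position(s).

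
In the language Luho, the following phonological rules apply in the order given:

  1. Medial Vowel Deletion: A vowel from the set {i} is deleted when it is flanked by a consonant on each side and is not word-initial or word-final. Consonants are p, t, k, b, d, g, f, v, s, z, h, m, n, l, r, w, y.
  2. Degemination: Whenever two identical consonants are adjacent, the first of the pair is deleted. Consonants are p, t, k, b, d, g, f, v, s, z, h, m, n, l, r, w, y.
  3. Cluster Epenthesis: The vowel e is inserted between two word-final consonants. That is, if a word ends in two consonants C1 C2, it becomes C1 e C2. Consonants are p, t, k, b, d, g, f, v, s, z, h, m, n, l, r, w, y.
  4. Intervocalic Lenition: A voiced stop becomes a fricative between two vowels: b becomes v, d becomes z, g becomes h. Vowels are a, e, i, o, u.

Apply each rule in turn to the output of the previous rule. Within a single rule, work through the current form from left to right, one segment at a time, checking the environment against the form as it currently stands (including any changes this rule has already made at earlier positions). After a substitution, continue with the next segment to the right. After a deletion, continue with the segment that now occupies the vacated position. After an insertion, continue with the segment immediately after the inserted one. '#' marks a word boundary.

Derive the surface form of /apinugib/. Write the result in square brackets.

[apnuheb]

1 Medial Vowel Deletion: [apinugib] → [apnugb]
2 Degemination: no change — [apnugb]
3 Cluster Epenthesis: [apnugb] → [apnugeb]
4 Intervocalic Lenition: [apnugeb] → [apnuheb]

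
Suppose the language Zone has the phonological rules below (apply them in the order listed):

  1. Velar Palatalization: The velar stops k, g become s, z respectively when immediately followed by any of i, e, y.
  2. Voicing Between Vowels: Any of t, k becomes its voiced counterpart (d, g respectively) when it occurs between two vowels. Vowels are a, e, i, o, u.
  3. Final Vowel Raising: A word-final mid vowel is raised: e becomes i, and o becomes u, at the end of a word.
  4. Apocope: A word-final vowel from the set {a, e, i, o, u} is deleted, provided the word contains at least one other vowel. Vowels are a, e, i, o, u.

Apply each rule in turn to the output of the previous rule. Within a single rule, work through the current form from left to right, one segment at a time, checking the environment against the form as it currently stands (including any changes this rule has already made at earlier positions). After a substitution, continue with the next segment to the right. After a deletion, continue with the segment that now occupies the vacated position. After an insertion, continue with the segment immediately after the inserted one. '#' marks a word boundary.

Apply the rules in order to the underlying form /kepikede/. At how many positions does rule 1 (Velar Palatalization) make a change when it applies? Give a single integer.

1 Velar Palatalization: [kepikede] → [sepisede]
2 Voicing Between Vowels: no change — [sepisede]
3 Final Vowel Raising: [sepisede] → [sepisedi]
4 Apocope: [sepisedi] → [sepised]
Rule 1 changed 2 position(s).

2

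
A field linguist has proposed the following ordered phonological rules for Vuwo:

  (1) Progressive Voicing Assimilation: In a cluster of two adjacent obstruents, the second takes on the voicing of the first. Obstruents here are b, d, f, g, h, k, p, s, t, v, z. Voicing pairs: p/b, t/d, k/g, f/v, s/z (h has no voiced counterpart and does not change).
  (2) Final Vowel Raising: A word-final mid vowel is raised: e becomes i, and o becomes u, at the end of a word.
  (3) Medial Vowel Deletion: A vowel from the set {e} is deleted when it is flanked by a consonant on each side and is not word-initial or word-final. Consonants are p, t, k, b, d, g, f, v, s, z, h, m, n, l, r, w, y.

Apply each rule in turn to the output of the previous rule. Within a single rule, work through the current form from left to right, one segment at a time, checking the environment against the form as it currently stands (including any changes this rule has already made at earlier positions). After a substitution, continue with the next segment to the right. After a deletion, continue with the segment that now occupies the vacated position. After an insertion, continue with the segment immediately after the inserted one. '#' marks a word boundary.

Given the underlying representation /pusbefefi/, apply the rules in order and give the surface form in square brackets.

[puspffi]

(1) Progressive Voicing Assimilation: [pusbefefi] → [puspefefi]
(2) Final Vowel Raising: no change — [puspefefi]
(3) Medial Vowel Deletion: [puspefefi] → [puspffi]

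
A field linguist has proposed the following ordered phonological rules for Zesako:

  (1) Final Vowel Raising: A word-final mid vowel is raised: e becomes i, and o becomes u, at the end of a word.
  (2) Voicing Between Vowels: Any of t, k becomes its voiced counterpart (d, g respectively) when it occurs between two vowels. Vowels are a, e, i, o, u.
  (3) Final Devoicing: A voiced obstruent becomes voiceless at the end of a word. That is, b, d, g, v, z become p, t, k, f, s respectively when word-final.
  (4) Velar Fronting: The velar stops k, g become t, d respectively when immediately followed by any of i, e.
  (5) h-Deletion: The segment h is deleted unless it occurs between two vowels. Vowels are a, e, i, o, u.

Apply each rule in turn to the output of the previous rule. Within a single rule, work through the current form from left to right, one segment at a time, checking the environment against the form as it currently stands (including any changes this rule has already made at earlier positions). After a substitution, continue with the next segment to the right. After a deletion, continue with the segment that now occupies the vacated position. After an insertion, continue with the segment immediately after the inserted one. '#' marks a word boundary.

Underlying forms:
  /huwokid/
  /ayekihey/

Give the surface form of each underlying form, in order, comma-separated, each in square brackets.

/huwokid/:
  (1) Final Vowel Raising: no change — [huwokid]
  (2) Voicing Between Vowels: [huwokid] → [huwogid]
  (3) Final Devoicing: [huwogid] → [huwogit]
  (4) Velar Fronting: [huwogit] → [huwodit]
  (5) h-Deletion: [huwodit] → [uwodit]
/ayekihey/:
  (1) Final Vowel Raising: no change — [ayekihey]
  (2) Voicing Between Vowels: [ayekihey] → [ayegihey]
  (3) Final Devoicing: no change — [ayegihey]
  (4) Velar Fronting: [ayegihey] → [ayedihey]
  (5) h-Deletion: no change — [ayedihey]

[uwodit], [ayedihey]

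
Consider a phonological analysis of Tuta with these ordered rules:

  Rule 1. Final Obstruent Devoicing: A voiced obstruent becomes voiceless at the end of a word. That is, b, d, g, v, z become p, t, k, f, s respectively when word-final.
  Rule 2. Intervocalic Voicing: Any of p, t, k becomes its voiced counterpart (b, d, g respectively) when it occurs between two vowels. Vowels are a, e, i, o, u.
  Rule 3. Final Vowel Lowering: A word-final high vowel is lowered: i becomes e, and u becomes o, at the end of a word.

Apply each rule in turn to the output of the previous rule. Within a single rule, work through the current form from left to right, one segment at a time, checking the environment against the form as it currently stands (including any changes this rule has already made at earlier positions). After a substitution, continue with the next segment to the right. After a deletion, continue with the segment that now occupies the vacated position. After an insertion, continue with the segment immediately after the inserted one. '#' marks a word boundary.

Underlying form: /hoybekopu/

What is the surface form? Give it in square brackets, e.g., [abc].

Rule 1 Final Obstruent Devoicing: no change — [hoybekopu]
Rule 2 Intervocalic Voicing: [hoybekopu] → [hoybegobu]
Rule 3 Final Vowel Lowering: [hoybegobu] → [hoybegobo]

[hoybegobo]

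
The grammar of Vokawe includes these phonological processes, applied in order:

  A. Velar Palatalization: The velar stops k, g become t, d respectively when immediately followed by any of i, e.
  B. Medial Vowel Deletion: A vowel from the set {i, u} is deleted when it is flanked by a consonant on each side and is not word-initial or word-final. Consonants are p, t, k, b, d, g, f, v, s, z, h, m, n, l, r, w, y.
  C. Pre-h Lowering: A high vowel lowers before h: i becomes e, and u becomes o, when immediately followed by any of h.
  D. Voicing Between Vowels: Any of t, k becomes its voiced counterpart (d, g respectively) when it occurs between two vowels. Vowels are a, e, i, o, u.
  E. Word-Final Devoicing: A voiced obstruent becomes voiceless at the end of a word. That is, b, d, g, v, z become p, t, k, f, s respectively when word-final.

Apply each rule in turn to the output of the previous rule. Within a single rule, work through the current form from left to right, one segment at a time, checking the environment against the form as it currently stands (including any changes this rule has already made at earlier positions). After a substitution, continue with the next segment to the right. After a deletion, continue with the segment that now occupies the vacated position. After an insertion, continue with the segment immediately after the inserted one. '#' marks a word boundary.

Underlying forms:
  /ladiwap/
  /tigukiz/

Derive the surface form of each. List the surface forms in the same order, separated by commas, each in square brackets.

[ladwap], [tgts]

/ladiwap/:
  A Velar Palatalization: no change — [ladiwap]
  B Medial Vowel Deletion: [ladiwap] → [ladwap]
  C Pre-h Lowering: no change — [ladwap]
  D Voicing Between Vowels: no change — [ladwap]
  E Word-Final Devoicing: no change — [ladwap]
/tigukiz/:
  A Velar Palatalization: [tigukiz] → [tigutiz]
  B Medial Vowel Deletion: [tigutiz] → [tgtz]
  C Pre-h Lowering: no change — [tgtz]
  D Voicing Between Vowels: no change — [tgtz]
  E Word-Final Devoicing: [tgtz] → [tgts]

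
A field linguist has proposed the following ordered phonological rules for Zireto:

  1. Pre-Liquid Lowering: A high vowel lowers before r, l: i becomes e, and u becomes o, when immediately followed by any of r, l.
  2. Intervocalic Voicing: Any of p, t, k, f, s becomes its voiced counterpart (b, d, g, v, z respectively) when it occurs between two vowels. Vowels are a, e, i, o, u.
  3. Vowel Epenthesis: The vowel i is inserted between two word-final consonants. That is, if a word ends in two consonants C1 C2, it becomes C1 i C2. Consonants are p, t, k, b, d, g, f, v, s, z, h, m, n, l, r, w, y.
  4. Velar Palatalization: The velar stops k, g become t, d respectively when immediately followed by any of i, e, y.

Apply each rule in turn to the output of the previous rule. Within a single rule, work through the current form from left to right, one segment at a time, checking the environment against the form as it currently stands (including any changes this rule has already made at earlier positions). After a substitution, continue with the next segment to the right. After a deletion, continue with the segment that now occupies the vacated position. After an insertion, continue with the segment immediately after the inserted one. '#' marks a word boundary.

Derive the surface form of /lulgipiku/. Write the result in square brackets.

1 Pre-Liquid Lowering: [lulgipiku] → [lolgipiku]
2 Intervocalic Voicing: [lolgipiku] → [lolgibigu]
3 Vowel Epenthesis: no change — [lolgibigu]
4 Velar Palatalization: [lolgibigu] → [loldibigu]

[loldibigu]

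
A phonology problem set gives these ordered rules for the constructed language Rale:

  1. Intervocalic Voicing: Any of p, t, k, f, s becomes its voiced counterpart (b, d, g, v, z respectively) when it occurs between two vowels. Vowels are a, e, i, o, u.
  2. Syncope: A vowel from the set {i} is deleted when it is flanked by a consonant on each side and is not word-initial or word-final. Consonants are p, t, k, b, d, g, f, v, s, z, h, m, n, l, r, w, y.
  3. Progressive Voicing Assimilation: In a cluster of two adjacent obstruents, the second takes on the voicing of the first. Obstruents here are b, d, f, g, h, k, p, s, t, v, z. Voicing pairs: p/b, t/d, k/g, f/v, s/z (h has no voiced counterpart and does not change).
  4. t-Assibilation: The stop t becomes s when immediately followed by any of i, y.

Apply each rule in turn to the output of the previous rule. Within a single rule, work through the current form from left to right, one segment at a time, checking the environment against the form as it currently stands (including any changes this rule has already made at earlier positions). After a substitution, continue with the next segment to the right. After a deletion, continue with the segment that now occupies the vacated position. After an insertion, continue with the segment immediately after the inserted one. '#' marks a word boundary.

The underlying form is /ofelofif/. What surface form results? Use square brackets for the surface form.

1 Intervocalic Voicing: [ofelofif] → [ovelovif]
2 Syncope: [ovelovif] → [ovelovf]
3 Progressive Voicing Assimilation: [ovelovf] → [ovelovv]
4 t-Assibilation: no change — [ovelovv]

[ovelovv]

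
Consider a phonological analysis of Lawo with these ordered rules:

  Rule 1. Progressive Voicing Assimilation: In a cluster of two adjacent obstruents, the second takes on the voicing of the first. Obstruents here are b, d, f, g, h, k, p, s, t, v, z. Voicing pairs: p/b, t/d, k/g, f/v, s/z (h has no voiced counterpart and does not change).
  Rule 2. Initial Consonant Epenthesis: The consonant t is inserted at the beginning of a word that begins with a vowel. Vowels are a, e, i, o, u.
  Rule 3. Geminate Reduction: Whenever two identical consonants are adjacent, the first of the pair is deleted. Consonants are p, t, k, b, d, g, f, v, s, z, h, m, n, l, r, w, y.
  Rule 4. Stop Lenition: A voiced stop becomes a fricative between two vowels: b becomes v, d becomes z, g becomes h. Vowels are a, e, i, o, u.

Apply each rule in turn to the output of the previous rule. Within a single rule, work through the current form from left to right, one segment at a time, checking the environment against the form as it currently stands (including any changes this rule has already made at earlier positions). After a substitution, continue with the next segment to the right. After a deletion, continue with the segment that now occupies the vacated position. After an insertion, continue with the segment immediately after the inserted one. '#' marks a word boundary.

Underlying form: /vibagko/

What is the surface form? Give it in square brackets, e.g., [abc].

Rule 1 Progressive Voicing Assimilation: [vibagko] → [vibaggo]
Rule 2 Initial Consonant Epenthesis: no change — [vibaggo]
Rule 3 Geminate Reduction: [vibaggo] → [vibago]
Rule 4 Stop Lenition: [vibago] → [vivaho]

[vivaho]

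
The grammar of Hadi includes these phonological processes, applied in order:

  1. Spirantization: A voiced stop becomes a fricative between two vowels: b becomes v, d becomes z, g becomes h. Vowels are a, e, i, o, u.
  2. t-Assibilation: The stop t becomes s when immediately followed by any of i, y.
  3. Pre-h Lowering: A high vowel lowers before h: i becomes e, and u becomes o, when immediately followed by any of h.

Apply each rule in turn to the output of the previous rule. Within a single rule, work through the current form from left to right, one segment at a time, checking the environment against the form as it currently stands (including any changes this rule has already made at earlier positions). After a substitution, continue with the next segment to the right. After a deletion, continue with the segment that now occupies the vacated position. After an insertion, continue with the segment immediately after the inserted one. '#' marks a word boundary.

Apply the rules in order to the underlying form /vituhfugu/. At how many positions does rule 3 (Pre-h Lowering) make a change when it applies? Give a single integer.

2

1 Spirantization: [vituhfugu] → [vituhfuhu]
2 t-Assibilation: no change — [vituhfuhu]
3 Pre-h Lowering: [vituhfuhu] → [vitohfohu]
Rule 3 changed 2 position(s).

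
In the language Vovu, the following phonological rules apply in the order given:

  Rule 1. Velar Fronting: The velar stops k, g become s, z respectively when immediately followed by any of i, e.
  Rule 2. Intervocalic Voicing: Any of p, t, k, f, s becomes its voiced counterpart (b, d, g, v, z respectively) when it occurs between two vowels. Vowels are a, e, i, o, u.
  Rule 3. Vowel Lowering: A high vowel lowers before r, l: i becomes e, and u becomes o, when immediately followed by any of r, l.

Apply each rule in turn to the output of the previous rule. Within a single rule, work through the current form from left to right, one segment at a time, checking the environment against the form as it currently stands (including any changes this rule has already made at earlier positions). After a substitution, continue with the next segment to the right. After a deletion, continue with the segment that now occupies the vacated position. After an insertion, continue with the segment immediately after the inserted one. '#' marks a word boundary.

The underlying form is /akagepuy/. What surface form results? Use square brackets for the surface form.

Rule 1 Velar Fronting: [akagepuy] → [akazepuy]
Rule 2 Intervocalic Voicing: [akazepuy] → [agazebuy]
Rule 3 Vowel Lowering: no change — [agazebuy]

[agazebuy]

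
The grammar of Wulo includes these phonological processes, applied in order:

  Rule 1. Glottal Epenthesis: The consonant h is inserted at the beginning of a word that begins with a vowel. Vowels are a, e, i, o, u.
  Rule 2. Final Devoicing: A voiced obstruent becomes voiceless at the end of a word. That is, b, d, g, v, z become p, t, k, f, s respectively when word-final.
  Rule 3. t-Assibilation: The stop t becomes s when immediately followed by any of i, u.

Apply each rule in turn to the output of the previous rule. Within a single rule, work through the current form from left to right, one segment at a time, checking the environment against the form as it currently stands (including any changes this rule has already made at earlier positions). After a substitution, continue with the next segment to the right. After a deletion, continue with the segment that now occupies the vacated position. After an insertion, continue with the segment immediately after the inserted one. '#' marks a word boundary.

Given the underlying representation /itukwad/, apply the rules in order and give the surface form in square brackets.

[hisukwat]

Rule 1 Glottal Epenthesis: [itukwad] → [hitukwad]
Rule 2 Final Devoicing: [hitukwad] → [hitukwat]
Rule 3 t-Assibilation: [hitukwat] → [hisukwat]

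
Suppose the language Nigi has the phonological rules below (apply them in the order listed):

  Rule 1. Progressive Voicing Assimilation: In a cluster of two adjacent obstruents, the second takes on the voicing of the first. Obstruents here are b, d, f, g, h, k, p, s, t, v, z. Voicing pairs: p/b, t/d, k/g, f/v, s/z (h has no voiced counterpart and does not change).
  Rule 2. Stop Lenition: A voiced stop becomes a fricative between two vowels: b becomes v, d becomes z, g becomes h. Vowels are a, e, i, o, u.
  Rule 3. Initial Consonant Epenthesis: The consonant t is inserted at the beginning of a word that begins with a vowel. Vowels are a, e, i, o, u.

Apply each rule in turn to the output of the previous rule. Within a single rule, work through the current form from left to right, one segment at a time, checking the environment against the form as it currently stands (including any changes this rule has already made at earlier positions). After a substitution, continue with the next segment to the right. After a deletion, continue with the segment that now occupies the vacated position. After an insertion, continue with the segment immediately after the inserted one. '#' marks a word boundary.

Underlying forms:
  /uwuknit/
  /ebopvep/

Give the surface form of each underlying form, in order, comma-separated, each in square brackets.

/uwuknit/:
  Rule 1 Progressive Voicing Assimilation: no change — [uwuknit]
  Rule 2 Stop Lenition: no change — [uwuknit]
  Rule 3 Initial Consonant Epenthesis: [uwuknit] → [tuwuknit]
/ebopvep/:
  Rule 1 Progressive Voicing Assimilation: [ebopvep] → [ebopfep]
  Rule 2 Stop Lenition: [ebopfep] → [evopfep]
  Rule 3 Initial Consonant Epenthesis: [evopfep] → [tevopfep]

[tuwuknit], [tevopfep]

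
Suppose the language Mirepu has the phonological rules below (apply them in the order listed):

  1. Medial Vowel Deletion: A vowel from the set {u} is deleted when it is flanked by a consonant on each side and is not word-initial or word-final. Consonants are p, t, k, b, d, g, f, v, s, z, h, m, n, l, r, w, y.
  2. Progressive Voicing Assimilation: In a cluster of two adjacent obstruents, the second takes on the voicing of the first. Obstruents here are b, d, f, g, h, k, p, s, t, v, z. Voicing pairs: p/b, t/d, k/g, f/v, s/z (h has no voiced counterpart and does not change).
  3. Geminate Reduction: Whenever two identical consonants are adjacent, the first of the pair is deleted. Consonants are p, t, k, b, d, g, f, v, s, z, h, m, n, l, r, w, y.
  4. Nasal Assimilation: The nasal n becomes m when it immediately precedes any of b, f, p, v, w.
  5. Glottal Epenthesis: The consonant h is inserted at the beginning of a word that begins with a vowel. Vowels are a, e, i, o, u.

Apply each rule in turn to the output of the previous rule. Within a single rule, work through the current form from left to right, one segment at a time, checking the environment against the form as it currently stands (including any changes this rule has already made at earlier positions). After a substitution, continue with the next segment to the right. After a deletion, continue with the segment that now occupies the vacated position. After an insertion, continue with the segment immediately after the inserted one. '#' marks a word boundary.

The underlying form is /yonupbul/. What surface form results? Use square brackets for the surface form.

1 Medial Vowel Deletion: [yonupbul] → [yonpbl]
2 Progressive Voicing Assimilation: [yonpbl] → [yonppl]
3 Geminate Reduction: [yonppl] → [yonpl]
4 Nasal Assimilation: [yonpl] → [yompl]
5 Glottal Epenthesis: no change — [yompl]

[yompl]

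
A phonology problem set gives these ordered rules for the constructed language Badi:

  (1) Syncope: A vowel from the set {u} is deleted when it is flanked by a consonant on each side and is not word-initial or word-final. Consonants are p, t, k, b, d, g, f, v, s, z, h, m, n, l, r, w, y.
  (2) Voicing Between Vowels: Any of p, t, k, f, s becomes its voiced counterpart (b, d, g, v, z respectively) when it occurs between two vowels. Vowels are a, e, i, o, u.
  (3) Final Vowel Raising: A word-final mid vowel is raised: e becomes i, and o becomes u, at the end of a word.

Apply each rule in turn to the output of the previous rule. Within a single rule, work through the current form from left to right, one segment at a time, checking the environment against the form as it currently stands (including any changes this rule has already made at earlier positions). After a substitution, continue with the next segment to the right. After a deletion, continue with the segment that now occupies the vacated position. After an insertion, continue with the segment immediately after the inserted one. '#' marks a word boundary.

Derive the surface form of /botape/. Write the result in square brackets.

(1) Syncope: no change — [botape]
(2) Voicing Between Vowels: [botape] → [bodabe]
(3) Final Vowel Raising: [bodabe] → [bodabi]

[bodabi]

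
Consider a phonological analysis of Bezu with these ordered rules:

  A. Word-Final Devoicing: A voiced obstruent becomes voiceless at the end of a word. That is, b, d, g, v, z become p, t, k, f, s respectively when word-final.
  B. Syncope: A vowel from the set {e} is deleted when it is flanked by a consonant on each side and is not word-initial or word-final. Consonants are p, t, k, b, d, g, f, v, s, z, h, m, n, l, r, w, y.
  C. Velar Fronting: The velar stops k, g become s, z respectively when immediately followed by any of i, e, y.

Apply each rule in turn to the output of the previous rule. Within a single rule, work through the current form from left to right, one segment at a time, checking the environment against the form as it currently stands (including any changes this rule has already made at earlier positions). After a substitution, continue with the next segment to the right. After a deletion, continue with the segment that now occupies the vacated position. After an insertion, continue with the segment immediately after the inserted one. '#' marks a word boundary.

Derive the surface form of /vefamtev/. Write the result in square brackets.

[vfamtf]

A Word-Final Devoicing: [vefamtev] → [vefamtef]
B Syncope: [vefamtef] → [vfamtf]
C Velar Fronting: no change — [vfamtf]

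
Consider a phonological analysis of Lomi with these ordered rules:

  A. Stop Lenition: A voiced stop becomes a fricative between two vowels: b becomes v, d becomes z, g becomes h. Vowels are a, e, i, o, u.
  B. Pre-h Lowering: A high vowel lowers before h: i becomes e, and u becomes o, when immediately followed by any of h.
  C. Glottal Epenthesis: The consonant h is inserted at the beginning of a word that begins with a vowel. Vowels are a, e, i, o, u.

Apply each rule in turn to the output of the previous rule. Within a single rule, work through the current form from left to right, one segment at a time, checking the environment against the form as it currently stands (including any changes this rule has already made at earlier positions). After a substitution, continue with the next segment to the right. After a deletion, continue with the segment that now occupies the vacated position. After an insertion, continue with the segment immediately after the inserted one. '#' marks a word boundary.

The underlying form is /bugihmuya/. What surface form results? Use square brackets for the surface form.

[bohehmuya]

A Stop Lenition: [bugihmuya] → [buhihmuya]
B Pre-h Lowering: [buhihmuya] → [bohehmuya]
C Glottal Epenthesis: no change — [bohehmuya]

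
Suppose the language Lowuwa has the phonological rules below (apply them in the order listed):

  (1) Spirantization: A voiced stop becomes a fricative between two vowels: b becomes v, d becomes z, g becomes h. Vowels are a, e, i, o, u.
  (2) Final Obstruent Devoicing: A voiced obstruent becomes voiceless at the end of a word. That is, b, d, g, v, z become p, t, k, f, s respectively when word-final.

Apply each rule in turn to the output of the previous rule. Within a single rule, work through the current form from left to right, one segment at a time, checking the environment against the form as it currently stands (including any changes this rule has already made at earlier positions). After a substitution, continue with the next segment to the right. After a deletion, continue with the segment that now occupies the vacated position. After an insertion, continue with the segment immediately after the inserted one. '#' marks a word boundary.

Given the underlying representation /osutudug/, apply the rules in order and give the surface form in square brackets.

(1) Spirantization: [osutudug] → [osutuzug]
(2) Final Obstruent Devoicing: [osutuzug] → [osutuzuk]

[osutuzuk]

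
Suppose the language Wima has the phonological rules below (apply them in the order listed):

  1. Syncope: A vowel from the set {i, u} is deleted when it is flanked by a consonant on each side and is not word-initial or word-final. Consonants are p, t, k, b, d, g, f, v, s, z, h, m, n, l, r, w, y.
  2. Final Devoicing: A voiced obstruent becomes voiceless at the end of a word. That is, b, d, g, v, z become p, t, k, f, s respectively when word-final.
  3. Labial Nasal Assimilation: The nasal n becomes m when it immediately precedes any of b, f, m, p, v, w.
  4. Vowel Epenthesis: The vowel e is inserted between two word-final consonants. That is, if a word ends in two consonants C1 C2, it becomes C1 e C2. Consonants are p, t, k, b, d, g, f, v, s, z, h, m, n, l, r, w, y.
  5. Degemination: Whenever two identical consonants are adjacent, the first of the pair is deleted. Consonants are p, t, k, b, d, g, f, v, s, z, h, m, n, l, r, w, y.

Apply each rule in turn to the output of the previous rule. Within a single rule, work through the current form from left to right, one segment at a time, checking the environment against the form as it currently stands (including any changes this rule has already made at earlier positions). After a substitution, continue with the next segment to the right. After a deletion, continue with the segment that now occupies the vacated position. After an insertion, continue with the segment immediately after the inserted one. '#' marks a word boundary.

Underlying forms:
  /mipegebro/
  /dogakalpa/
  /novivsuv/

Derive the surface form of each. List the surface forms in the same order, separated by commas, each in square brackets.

[mpegebro], [dogakalpa], [novsef]

/mipegebro/:
  1 Syncope: [mipegebro] → [mpegebro]
  2 Final Devoicing: no change — [mpegebro]
  3 Labial Nasal Assimilation: no change — [mpegebro]
  4 Vowel Epenthesis: no change — [mpegebro]
  5 Degemination: no change — [mpegebro]
/dogakalpa/:
  1 Syncope: no change — [dogakalpa]
  2 Final Devoicing: no change — [dogakalpa]
  3 Labial Nasal Assimilation: no change — [dogakalpa]
  4 Vowel Epenthesis: no change — [dogakalpa]
  5 Degemination: no change — [dogakalpa]
/novivsuv/:
  1 Syncope: [novivsuv] → [novvsv]
  2 Final Devoicing: [novvsv] → [novvsf]
  3 Labial Nasal Assimilation: no change — [novvsf]
  4 Vowel Epenthesis: [novvsf] → [novvsef]
  5 Degemination: [novvsef] → [novsef]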